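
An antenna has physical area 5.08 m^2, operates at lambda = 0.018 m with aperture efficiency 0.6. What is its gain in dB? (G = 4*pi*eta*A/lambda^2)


G_linear = 4*pi*0.6*5.08/0.018^2 = 118216.97
G_dB = 10*log10(118216.97) = 50.7 dB

50.7 dB


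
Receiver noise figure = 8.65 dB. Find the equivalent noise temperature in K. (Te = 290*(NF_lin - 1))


NF_lin = 10^(8.65/10) = 7.328245
Te = 290 * (7.328245 - 1) = 1835.2 K

1835.2 K


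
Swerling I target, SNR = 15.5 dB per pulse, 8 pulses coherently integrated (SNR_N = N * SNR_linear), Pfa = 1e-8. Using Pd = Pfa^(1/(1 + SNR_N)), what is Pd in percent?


SNR_lin = 10^(15.5/10) = 35.48134
SNR_N = 8 * 35.48134 = 283.85072
1/(1 + SNR_N) = 1/284.85072 = 0.0035106
Pd = (1e-8)^0.0035106 = 0.93738
Pd = 93.7%

93.7%


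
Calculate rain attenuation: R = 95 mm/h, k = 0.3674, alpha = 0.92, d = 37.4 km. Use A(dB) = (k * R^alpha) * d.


gamma = 0.3674 * 95^0.92 = 24.246266 dB/km
A = 24.246266 * 37.4 = 906.81 dB

906.81 dB


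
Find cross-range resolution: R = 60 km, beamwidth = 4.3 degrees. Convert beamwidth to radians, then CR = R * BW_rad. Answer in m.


BW_rad = 0.075049158
CR = 60000 * 0.075049158 = 4502.9 m

4502.9 m


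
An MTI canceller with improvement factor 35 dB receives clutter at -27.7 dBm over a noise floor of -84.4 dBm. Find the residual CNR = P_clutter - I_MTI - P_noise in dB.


CNR = -27.7 - 35 - (-84.4) = 21.7 dB

21.7 dB


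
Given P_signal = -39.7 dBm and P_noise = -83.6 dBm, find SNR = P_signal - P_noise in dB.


SNR = -39.7 - (-83.6) = 43.9 dB

43.9 dB


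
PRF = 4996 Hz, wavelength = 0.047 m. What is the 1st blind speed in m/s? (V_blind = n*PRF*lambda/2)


V_blind = 1 * 4996 * 0.047 / 2 = 117.4 m/s

117.4 m/s


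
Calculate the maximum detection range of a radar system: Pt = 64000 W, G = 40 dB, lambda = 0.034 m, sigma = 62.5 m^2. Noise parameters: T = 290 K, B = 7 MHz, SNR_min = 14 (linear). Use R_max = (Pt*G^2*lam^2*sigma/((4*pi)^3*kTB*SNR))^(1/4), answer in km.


G_lin = 10^(40/10) = 10000.0
R^4 = 64000 * 10000.0^2 * 0.034^2 * 62.5 / ((4*pi)^3 * 1.38e-23 * 290 * 7000000.0 * 14)
R^4 = 5.94135e20 m^4
R_max = (5.94135e20)^(1/4) = 156124.6 m = 156.1 km

156.1 km


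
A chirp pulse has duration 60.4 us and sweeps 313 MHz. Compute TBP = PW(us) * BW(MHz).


TBP = 60.4 * 313 = 18905.2

18905.2


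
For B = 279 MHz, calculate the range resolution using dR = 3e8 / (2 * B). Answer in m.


dR = 3e8 / (2 * 279000000.0) = 0.54 m

0.54 m


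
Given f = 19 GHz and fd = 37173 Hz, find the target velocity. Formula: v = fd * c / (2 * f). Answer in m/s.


v = 37173 * 3e8 / (2 * 19000000000.0) = 293.5 m/s

293.5 m/s


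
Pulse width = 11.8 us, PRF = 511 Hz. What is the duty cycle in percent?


DC = 11.8e-6 * 511 * 100 = 0.6%

0.6%


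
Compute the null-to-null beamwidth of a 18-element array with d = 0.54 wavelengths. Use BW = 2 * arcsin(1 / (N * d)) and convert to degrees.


1/(N*d) = 1/(18*0.54) = 0.102881
BW = 2*arcsin(0.102881) = 11.8 degrees

11.8 degrees


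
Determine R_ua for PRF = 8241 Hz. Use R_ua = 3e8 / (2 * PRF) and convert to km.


R_ua = 3e8 / (2 * 8241) = 18201.7 m = 18.2 km

18.2 km


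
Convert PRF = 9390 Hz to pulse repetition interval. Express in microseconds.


PRI = 1/9390 = 0.0001064963 s = 106.5 us

106.5 us


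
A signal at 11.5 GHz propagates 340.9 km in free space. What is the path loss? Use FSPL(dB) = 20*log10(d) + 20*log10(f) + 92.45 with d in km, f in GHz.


20*log10(340.9) = 50.65
20*log10(11.5) = 21.21
FSPL = 164.3 dB

164.3 dB


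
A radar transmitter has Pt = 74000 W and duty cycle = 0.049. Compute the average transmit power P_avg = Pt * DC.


P_avg = 74000 * 0.049 = 3626.0 W

3626.0 W


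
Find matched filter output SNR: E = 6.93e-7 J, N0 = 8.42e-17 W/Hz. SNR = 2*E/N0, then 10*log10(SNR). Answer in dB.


SNR_lin = 2 * 6.93e-7 / 8.42e-17 = 1.646e10
SNR_dB = 10*log10(1.646e10) = 102.2 dB

102.2 dB


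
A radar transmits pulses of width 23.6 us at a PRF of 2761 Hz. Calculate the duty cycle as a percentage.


DC = 23.6e-6 * 2761 * 100 = 6.52%

6.52%


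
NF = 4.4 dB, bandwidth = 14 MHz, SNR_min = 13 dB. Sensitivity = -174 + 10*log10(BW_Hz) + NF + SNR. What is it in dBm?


10*log10(14000000.0) = 71.46
S = -174 + 71.46 + 4.4 + 13 = -85.1 dBm

-85.1 dBm


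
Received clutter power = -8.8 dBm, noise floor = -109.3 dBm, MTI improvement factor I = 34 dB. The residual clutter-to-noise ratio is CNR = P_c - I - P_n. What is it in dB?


CNR = -8.8 - 34 - (-109.3) = 66.5 dB

66.5 dB


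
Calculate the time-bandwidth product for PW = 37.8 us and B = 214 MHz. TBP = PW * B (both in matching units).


TBP = 37.8 * 214 = 8089.2

8089.2


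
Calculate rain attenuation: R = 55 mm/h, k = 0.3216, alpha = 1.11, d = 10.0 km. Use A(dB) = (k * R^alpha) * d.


gamma = 0.3216 * 55^1.11 = 27.486448 dB/km
A = 27.486448 * 10.0 = 274.86 dB

274.86 dB


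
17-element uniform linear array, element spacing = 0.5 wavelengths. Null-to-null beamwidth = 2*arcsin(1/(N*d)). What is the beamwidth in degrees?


1/(N*d) = 1/(17*0.5) = 0.117647
BW = 2*arcsin(0.117647) = 13.5 degrees

13.5 degrees


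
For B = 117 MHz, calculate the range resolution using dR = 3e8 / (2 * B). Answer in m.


dR = 3e8 / (2 * 117000000.0) = 1.28 m

1.28 m


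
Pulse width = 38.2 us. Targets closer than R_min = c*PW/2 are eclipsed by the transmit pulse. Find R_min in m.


R_min = 3e8 * 38.2e-6 / 2 = 5730.0 m

5730.0 m


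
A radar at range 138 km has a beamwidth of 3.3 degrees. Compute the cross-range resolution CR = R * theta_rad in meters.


BW_rad = 0.057595865
CR = 138000 * 0.057595865 = 7948.2 m

7948.2 m


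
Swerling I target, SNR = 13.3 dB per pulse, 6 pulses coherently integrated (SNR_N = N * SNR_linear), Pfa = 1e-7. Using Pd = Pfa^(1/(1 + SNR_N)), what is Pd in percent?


SNR_lin = 10^(13.3/10) = 21.37962
SNR_N = 6 * 21.37962 = 128.27772
1/(1 + SNR_N) = 1/129.27772 = 0.0077353
Pd = (1e-7)^0.0077353 = 0.88278
Pd = 88.3%

88.3%


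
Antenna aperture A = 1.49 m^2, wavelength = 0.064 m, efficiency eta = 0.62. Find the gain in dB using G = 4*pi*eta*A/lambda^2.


G_linear = 4*pi*0.62*1.49/0.064^2 = 2834.18
G_dB = 10*log10(2834.18) = 34.5 dB

34.5 dB


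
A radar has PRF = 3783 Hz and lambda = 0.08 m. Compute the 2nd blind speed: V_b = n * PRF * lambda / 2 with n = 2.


V_blind = 2 * 3783 * 0.08 / 2 = 302.6 m/s

302.6 m/s


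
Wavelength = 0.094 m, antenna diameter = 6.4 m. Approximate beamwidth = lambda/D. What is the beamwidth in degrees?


BW_rad = 0.094 / 6.4 = 0.014687
BW_deg = 0.84 degrees

0.84 degrees


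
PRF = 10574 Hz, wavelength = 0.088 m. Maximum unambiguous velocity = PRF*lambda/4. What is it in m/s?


V_ua = 10574 * 0.088 / 4 = 232.6 m/s

232.6 m/s


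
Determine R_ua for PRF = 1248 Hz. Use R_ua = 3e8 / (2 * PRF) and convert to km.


R_ua = 3e8 / (2 * 1248) = 120192.3 m = 120.2 km

120.2 km


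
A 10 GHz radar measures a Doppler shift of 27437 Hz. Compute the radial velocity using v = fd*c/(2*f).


v = 27437 * 3e8 / (2 * 10000000000.0) = 411.6 m/s

411.6 m/s


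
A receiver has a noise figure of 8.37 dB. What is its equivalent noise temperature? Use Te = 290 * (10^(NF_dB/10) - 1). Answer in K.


NF_lin = 10^(8.37/10) = 6.870684
Te = 290 * (6.870684 - 1) = 1702.5 K

1702.5 K


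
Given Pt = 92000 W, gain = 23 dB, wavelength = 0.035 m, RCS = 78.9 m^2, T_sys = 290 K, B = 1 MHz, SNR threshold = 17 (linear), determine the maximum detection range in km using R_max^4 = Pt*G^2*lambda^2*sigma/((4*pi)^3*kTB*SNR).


G_lin = 10^(23/10) = 199.526231
R^4 = 92000 * 199.526231^2 * 0.035^2 * 78.9 / ((4*pi)^3 * 1.38e-23 * 290 * 1000000.0 * 17)
R^4 = 2.62208e18 m^4
R_max = (2.62208e18)^(1/4) = 40240.3 m = 40.2 km

40.2 km


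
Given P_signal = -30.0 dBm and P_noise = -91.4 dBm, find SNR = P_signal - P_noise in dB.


SNR = -30.0 - (-91.4) = 61.4 dB

61.4 dB


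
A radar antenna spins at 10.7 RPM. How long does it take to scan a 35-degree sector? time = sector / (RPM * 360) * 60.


t = 35 / (10.7 * 360) * 60 = 0.55 s

0.55 s


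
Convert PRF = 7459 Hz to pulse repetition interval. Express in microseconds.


PRI = 1/7459 = 0.0001340662 s = 134.1 us

134.1 us


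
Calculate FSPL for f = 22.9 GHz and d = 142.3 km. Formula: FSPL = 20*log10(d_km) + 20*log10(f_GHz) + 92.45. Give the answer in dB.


20*log10(142.3) = 43.06
20*log10(22.9) = 27.2
FSPL = 162.7 dB

162.7 dB


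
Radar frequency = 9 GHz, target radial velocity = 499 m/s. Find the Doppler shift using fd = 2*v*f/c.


fd = 2 * 499 * 9000000000.0 / 3e8 = 29940.0 Hz

29940.0 Hz


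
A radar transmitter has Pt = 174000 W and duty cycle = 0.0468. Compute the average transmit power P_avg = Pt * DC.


P_avg = 174000 * 0.0468 = 8143.2 W

8143.2 W


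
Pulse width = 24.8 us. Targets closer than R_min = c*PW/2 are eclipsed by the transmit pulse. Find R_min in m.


R_min = 3e8 * 24.8e-6 / 2 = 3720.0 m

3720.0 m


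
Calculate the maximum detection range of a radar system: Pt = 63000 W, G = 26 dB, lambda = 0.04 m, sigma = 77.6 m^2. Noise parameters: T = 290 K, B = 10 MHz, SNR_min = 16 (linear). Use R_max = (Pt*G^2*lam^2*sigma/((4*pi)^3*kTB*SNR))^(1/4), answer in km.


G_lin = 10^(26/10) = 398.107171
R^4 = 63000 * 398.107171^2 * 0.04^2 * 77.6 / ((4*pi)^3 * 1.38e-23 * 290 * 10000000.0 * 16)
R^4 = 9.75653e17 m^4
R_max = (9.75653e17)^(1/4) = 31428.5 m = 31.4 km

31.4 km


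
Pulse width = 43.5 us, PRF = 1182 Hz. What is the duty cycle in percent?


DC = 43.5e-6 * 1182 * 100 = 5.14%

5.14%


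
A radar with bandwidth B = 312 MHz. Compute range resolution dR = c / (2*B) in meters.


dR = 3e8 / (2 * 312000000.0) = 0.48 m

0.48 m


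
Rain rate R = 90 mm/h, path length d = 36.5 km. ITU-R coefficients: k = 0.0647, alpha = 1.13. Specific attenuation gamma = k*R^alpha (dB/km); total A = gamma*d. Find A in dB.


gamma = 0.0647 * 90^1.13 = 10.451974 dB/km
A = 10.451974 * 36.5 = 381.5 dB

381.5 dB


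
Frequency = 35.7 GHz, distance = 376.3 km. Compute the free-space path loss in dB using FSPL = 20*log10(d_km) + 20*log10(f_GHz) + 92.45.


20*log10(376.3) = 51.51
20*log10(35.7) = 31.05
FSPL = 175.0 dB

175.0 dB


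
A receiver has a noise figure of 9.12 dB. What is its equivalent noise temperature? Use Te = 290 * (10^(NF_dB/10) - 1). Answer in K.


NF_lin = 10^(9.12/10) = 8.165824
Te = 290 * (8.165824 - 1) = 2078.1 K

2078.1 K


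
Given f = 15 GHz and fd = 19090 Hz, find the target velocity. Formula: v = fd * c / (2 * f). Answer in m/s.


v = 19090 * 3e8 / (2 * 15000000000.0) = 190.9 m/s

190.9 m/s


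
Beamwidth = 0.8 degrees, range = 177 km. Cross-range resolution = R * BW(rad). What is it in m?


BW_rad = 0.013962634
CR = 177000 * 0.013962634 = 2471.4 m

2471.4 m


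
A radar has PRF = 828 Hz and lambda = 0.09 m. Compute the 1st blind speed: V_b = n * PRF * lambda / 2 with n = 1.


V_blind = 1 * 828 * 0.09 / 2 = 37.3 m/s

37.3 m/s


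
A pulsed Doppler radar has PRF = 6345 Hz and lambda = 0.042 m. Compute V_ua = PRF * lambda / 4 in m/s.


V_ua = 6345 * 0.042 / 4 = 66.6 m/s

66.6 m/s


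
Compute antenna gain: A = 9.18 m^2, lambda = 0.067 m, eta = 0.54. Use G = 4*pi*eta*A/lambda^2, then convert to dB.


G_linear = 4*pi*0.54*9.18/0.067^2 = 13877.04
G_dB = 10*log10(13877.04) = 41.4 dB

41.4 dB


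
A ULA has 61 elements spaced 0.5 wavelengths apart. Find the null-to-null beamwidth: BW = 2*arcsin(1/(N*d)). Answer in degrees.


1/(N*d) = 1/(61*0.5) = 0.032787
BW = 2*arcsin(0.032787) = 3.8 degrees

3.8 degrees


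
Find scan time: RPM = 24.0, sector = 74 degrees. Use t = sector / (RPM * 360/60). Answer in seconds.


t = 74 / (24.0 * 360) * 60 = 0.51 s

0.51 s


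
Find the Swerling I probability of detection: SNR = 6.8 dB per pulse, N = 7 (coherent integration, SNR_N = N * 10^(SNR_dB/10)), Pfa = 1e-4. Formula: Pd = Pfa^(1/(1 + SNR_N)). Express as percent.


SNR_lin = 10^(6.8/10) = 4.7863
SNR_N = 7 * 4.7863 = 33.5041
1/(1 + SNR_N) = 1/34.5041 = 0.0289821
Pd = (1e-4)^0.0289821 = 0.76572
Pd = 76.6%

76.6%


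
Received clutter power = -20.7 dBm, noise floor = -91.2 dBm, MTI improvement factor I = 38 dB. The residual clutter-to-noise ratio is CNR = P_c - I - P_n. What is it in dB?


CNR = -20.7 - 38 - (-91.2) = 32.5 dB

32.5 dB


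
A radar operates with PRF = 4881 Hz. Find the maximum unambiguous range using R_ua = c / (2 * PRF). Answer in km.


R_ua = 3e8 / (2 * 4881) = 30731.4 m = 30.7 km

30.7 km


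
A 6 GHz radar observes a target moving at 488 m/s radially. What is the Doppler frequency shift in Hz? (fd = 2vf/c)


fd = 2 * 488 * 6000000000.0 / 3e8 = 19520.0 Hz

19520.0 Hz


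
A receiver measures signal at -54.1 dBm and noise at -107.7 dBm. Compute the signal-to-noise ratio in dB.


SNR = -54.1 - (-107.7) = 53.6 dB

53.6 dB


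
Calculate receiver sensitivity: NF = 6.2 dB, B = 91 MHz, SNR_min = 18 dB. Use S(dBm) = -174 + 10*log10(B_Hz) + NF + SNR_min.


10*log10(91000000.0) = 79.59
S = -174 + 79.59 + 6.2 + 18 = -70.2 dBm

-70.2 dBm


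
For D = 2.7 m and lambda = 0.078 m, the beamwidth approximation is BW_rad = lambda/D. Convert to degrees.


BW_rad = 0.078 / 2.7 = 0.028889
BW_deg = 1.66 degrees

1.66 degrees


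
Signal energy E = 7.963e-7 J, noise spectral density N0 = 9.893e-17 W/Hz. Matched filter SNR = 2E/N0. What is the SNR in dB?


SNR_lin = 2 * 7.963e-7 / 9.893e-17 = 1.61e10
SNR_dB = 10*log10(1.61e10) = 102.1 dB

102.1 dB


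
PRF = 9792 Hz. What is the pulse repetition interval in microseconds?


PRI = 1/9792 = 0.0001021242 s = 102.1 us

102.1 us


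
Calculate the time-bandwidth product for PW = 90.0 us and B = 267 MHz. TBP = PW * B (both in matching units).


TBP = 90.0 * 267 = 24030.0

24030.0


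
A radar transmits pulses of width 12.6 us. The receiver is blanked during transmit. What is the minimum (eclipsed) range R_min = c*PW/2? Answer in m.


R_min = 3e8 * 12.6e-6 / 2 = 1890.0 m

1890.0 m


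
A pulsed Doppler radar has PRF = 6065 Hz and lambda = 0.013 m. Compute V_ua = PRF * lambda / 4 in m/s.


V_ua = 6065 * 0.013 / 4 = 19.7 m/s

19.7 m/s


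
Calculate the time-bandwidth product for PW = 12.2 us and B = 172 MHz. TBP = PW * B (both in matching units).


TBP = 12.2 * 172 = 2098.4

2098.4


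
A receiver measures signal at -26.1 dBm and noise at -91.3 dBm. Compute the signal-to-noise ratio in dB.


SNR = -26.1 - (-91.3) = 65.2 dB

65.2 dB


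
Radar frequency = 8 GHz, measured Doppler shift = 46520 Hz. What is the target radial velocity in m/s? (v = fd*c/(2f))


v = 46520 * 3e8 / (2 * 8000000000.0) = 872.3 m/s

872.3 m/s


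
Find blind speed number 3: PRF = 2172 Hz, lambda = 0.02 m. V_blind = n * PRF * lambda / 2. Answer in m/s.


V_blind = 3 * 2172 * 0.02 / 2 = 65.2 m/s

65.2 m/s


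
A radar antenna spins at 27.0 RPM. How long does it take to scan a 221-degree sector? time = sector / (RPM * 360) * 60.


t = 221 / (27.0 * 360) * 60 = 1.36 s

1.36 s


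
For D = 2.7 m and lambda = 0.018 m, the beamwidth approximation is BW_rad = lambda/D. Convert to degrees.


BW_rad = 0.018 / 2.7 = 0.006667
BW_deg = 0.38 degrees

0.38 degrees


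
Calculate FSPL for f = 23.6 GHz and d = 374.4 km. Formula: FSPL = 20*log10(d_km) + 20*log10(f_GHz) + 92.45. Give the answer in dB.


20*log10(374.4) = 51.47
20*log10(23.6) = 27.46
FSPL = 171.4 dB

171.4 dB


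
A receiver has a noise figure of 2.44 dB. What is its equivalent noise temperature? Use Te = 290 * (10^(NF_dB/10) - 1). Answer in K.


NF_lin = 10^(2.44/10) = 1.753881
Te = 290 * (1.753881 - 1) = 218.6 K

218.6 K


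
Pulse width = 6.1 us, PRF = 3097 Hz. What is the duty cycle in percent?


DC = 6.1e-6 * 3097 * 100 = 1.89%

1.89%


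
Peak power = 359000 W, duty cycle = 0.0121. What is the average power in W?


P_avg = 359000 * 0.0121 = 4343.9 W

4343.9 W


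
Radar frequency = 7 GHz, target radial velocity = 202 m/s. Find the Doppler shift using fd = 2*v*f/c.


fd = 2 * 202 * 7000000000.0 / 3e8 = 9426.7 Hz

9426.7 Hz


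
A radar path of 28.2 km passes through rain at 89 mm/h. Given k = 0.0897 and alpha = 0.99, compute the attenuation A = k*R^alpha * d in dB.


gamma = 0.0897 * 89^0.99 = 7.632882 dB/km
A = 7.632882 * 28.2 = 215.25 dB

215.25 dB


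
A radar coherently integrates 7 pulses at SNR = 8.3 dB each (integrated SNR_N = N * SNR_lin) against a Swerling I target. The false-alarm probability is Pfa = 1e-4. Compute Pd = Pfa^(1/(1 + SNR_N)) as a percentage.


SNR_lin = 10^(8.3/10) = 6.76083
SNR_N = 7 * 6.76083 = 47.32581
1/(1 + SNR_N) = 1/48.32581 = 0.0206929
Pd = (1e-4)^0.0206929 = 0.82647
Pd = 82.6%

82.6%


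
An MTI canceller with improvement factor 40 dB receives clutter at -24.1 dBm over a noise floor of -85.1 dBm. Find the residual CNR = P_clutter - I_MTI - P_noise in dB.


CNR = -24.1 - 40 - (-85.1) = 21.0 dB

21.0 dB


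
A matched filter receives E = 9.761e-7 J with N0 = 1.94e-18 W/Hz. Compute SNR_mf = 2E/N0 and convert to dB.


SNR_lin = 2 * 9.761e-7 / 1.94e-18 = 1.006e12
SNR_dB = 10*log10(1.006e12) = 120.0 dB

120.0 dB


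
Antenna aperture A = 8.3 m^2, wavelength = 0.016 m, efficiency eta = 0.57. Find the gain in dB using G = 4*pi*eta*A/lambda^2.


G_linear = 4*pi*0.57*8.3/0.016^2 = 232232.42
G_dB = 10*log10(232232.42) = 53.7 dB

53.7 dB


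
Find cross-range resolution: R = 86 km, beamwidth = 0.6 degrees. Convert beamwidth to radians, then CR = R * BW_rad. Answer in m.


BW_rad = 0.010471976
CR = 86000 * 0.010471976 = 900.6 m

900.6 m


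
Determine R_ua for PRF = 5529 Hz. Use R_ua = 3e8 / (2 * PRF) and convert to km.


R_ua = 3e8 / (2 * 5529) = 27129.7 m = 27.1 km

27.1 km


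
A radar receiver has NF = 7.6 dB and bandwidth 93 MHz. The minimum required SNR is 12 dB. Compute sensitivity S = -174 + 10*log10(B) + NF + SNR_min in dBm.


10*log10(93000000.0) = 79.68
S = -174 + 79.68 + 7.6 + 12 = -74.7 dBm

-74.7 dBm


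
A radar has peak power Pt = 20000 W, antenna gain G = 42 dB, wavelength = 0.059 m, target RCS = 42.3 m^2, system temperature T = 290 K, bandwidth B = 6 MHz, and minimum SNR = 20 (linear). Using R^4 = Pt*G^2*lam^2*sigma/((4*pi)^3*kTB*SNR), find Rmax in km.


G_lin = 10^(42/10) = 15848.931925
R^4 = 20000 * 15848.931925^2 * 0.059^2 * 42.3 / ((4*pi)^3 * 1.38e-23 * 290 * 6000000.0 * 20)
R^4 = 7.76223e20 m^4
R_max = (7.76223e20)^(1/4) = 166915.5 m = 166.9 km

166.9 km


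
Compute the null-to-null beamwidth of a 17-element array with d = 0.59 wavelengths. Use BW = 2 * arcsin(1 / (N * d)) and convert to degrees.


1/(N*d) = 1/(17*0.59) = 0.099701
BW = 2*arcsin(0.099701) = 11.4 degrees

11.4 degrees


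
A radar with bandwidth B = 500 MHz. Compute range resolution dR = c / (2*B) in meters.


dR = 3e8 / (2 * 500000000.0) = 0.3 m

0.3 m


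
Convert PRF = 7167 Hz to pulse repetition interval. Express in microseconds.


PRI = 1/7167 = 0.0001395284 s = 139.5 us

139.5 us


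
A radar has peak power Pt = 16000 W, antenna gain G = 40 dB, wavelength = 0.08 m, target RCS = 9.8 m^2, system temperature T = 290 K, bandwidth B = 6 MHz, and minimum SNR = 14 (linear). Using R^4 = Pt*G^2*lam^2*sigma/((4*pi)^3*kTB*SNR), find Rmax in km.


G_lin = 10^(40/10) = 10000.0
R^4 = 16000 * 10000.0^2 * 0.08^2 * 9.8 / ((4*pi)^3 * 1.38e-23 * 290 * 6000000.0 * 14)
R^4 = 1.50432e20 m^4
R_max = (1.50432e20)^(1/4) = 110747.8 m = 110.7 km

110.7 km


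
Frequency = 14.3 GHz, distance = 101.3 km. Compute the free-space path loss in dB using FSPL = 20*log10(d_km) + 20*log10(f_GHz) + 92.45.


20*log10(101.3) = 40.11
20*log10(14.3) = 23.11
FSPL = 155.7 dB

155.7 dB


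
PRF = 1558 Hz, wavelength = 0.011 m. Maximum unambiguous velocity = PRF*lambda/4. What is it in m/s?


V_ua = 1558 * 0.011 / 4 = 4.3 m/s

4.3 m/s


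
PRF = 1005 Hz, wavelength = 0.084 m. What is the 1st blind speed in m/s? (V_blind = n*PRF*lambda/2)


V_blind = 1 * 1005 * 0.084 / 2 = 42.2 m/s

42.2 m/s


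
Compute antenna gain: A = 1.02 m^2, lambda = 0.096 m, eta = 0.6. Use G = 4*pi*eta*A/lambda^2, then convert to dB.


G_linear = 4*pi*0.6*1.02/0.096^2 = 834.49
G_dB = 10*log10(834.49) = 29.2 dB

29.2 dB


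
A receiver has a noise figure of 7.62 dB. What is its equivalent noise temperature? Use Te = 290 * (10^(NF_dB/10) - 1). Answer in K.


NF_lin = 10^(7.62/10) = 5.78096
Te = 290 * (5.78096 - 1) = 1386.5 K

1386.5 K


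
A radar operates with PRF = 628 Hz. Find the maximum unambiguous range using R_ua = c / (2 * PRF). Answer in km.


R_ua = 3e8 / (2 * 628) = 238853.5 m = 238.9 km

238.9 km


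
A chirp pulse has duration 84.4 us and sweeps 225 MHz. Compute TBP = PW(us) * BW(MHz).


TBP = 84.4 * 225 = 18990.0

18990.0


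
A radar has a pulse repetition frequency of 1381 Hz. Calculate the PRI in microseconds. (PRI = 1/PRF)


PRI = 1/1381 = 0.000724113 s = 724.1 us

724.1 us


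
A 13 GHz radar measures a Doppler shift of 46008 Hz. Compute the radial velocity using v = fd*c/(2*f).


v = 46008 * 3e8 / (2 * 13000000000.0) = 530.9 m/s

530.9 m/s


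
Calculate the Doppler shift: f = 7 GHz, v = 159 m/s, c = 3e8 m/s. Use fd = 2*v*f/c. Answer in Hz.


fd = 2 * 159 * 7000000000.0 / 3e8 = 7420.0 Hz

7420.0 Hz


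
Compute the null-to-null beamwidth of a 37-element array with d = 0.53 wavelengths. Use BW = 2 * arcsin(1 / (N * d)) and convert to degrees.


1/(N*d) = 1/(37*0.53) = 0.050994
BW = 2*arcsin(0.050994) = 5.8 degrees

5.8 degrees


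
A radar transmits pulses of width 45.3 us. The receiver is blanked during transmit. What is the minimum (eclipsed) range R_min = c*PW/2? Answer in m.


R_min = 3e8 * 45.3e-6 / 2 = 6795.0 m

6795.0 m


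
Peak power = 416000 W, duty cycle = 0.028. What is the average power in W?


P_avg = 416000 * 0.028 = 11648.0 W

11648.0 W


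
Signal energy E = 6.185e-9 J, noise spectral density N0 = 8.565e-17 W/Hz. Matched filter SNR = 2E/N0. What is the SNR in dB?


SNR_lin = 2 * 6.185e-9 / 8.565e-17 = 1.444e8
SNR_dB = 10*log10(1.444e8) = 81.6 dB

81.6 dB


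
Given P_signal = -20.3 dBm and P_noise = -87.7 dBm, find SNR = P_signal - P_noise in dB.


SNR = -20.3 - (-87.7) = 67.4 dB

67.4 dB


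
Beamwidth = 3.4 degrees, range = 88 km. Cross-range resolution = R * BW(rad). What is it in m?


BW_rad = 0.059341195
CR = 88000 * 0.059341195 = 5222.0 m

5222.0 m


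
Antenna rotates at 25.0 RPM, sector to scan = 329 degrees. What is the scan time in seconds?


t = 329 / (25.0 * 360) * 60 = 2.19 s

2.19 s


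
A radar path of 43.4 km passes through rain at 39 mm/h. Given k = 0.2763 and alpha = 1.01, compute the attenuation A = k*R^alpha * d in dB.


gamma = 0.2763 * 39^1.01 = 11.177795 dB/km
A = 11.177795 * 43.4 = 485.12 dB

485.12 dB


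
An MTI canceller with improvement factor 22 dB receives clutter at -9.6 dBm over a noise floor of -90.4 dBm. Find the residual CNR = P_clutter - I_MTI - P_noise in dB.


CNR = -9.6 - 22 - (-90.4) = 58.8 dB

58.8 dB


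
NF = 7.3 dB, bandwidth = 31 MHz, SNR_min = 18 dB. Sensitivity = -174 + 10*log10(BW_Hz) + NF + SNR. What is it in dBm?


10*log10(31000000.0) = 74.91
S = -174 + 74.91 + 7.3 + 18 = -73.8 dBm

-73.8 dBm


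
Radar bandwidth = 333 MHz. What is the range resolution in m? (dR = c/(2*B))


dR = 3e8 / (2 * 333000000.0) = 0.45 m

0.45 m


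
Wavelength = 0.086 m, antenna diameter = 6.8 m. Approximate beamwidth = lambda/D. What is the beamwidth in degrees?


BW_rad = 0.086 / 6.8 = 0.012647
BW_deg = 0.72 degrees

0.72 degrees


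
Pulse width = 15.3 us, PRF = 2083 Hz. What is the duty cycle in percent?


DC = 15.3e-6 * 2083 * 100 = 3.19%

3.19%


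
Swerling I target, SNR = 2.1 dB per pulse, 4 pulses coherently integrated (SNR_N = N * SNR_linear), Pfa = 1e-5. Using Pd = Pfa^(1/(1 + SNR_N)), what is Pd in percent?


SNR_lin = 10^(2.1/10) = 1.62181
SNR_N = 4 * 1.62181 = 6.48724
1/(1 + SNR_N) = 1/7.48724 = 0.1335606
Pd = (1e-5)^0.1335606 = 0.21488
Pd = 21.5%

21.5%


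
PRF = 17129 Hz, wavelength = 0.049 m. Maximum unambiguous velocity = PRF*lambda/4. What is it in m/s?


V_ua = 17129 * 0.049 / 4 = 209.8 m/s

209.8 m/s


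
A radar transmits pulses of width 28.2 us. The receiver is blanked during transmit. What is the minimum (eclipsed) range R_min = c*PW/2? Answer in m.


R_min = 3e8 * 28.2e-6 / 2 = 4230.0 m

4230.0 m


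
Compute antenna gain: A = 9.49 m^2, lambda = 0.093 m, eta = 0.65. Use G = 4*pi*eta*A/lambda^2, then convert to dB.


G_linear = 4*pi*0.65*9.49/0.093^2 = 8962.38
G_dB = 10*log10(8962.38) = 39.5 dB

39.5 dB


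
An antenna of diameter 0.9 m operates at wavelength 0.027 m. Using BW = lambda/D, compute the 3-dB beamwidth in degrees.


BW_rad = 0.027 / 0.9 = 0.03
BW_deg = 1.72 degrees

1.72 degrees


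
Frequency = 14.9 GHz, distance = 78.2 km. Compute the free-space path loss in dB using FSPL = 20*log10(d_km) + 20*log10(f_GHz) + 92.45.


20*log10(78.2) = 37.86
20*log10(14.9) = 23.46
FSPL = 153.8 dB

153.8 dB


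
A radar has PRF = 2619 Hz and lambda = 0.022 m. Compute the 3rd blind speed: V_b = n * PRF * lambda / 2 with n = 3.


V_blind = 3 * 2619 * 0.022 / 2 = 86.4 m/s

86.4 m/s


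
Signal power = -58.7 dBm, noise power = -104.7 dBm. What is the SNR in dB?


SNR = -58.7 - (-104.7) = 46.0 dB

46.0 dB


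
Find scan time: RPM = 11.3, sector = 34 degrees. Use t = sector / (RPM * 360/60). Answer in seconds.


t = 34 / (11.3 * 360) * 60 = 0.5 s

0.5 s


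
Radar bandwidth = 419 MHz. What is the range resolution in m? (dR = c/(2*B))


dR = 3e8 / (2 * 419000000.0) = 0.36 m

0.36 m


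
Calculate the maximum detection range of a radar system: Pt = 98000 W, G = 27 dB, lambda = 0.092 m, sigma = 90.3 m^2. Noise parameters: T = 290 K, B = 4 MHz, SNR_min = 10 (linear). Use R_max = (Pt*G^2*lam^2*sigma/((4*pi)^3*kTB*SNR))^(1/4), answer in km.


G_lin = 10^(27/10) = 501.187234
R^4 = 98000 * 501.187234^2 * 0.092^2 * 90.3 / ((4*pi)^3 * 1.38e-23 * 290 * 4000000.0 * 10)
R^4 = 5.92274e19 m^4
R_max = (5.92274e19)^(1/4) = 87726.5 m = 87.7 km

87.7 km


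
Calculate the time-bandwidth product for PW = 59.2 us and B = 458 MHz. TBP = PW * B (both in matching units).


TBP = 59.2 * 458 = 27113.6

27113.6


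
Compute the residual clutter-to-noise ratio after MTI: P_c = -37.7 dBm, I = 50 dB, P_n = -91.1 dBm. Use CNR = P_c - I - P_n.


CNR = -37.7 - 50 - (-91.1) = 3.4 dB

3.4 dB


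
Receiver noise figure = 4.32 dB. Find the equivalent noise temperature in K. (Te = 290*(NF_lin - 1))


NF_lin = 10^(4.32/10) = 2.703958
Te = 290 * (2.703958 - 1) = 494.1 K

494.1 K


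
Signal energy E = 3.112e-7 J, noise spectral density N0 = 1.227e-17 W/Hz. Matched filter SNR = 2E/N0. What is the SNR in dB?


SNR_lin = 2 * 3.112e-7 / 1.227e-17 = 5.073e10
SNR_dB = 10*log10(5.073e10) = 107.1 dB

107.1 dB


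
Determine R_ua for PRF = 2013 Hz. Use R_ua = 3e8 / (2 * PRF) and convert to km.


R_ua = 3e8 / (2 * 2013) = 74515.6 m = 74.5 km

74.5 km


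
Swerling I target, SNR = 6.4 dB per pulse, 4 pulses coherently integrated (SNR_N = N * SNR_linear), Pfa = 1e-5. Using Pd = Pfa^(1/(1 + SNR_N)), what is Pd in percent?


SNR_lin = 10^(6.4/10) = 4.36516
SNR_N = 4 * 4.36516 = 17.46064
1/(1 + SNR_N) = 1/18.46064 = 0.0541693
Pd = (1e-5)^0.0541693 = 0.53599
Pd = 53.6%

53.6%


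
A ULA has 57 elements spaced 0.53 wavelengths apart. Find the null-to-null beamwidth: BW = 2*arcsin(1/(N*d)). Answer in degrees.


1/(N*d) = 1/(57*0.53) = 0.033102
BW = 2*arcsin(0.033102) = 3.8 degrees

3.8 degrees


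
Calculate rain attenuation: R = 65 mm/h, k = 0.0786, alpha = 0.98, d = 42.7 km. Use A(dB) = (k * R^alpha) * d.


gamma = 0.0786 * 65^0.98 = 4.699781 dB/km
A = 4.699781 * 42.7 = 200.68 dB

200.68 dB


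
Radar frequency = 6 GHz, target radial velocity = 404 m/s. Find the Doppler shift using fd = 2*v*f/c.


fd = 2 * 404 * 6000000000.0 / 3e8 = 16160.0 Hz

16160.0 Hz


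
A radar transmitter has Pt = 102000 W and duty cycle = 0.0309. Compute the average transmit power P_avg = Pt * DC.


P_avg = 102000 * 0.0309 = 3151.8 W

3151.8 W


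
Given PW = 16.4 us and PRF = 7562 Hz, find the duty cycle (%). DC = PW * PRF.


DC = 16.4e-6 * 7562 * 100 = 12.4%

12.4%


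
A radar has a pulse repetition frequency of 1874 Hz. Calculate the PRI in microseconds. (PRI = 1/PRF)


PRI = 1/1874 = 0.0005336179 s = 533.6 us

533.6 us


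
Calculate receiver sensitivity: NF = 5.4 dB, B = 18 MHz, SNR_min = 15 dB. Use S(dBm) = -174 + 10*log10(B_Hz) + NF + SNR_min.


10*log10(18000000.0) = 72.55
S = -174 + 72.55 + 5.4 + 15 = -81.0 dBm

-81.0 dBm


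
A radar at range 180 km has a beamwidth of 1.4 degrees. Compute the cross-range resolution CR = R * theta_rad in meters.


BW_rad = 0.02443461
CR = 180000 * 0.02443461 = 4398.2 m

4398.2 m


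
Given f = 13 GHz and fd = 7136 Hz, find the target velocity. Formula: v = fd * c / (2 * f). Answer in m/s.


v = 7136 * 3e8 / (2 * 13000000000.0) = 82.3 m/s

82.3 m/s


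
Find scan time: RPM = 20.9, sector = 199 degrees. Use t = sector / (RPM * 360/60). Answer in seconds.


t = 199 / (20.9 * 360) * 60 = 1.59 s

1.59 s


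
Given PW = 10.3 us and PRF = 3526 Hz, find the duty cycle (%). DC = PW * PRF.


DC = 10.3e-6 * 3526 * 100 = 3.63%

3.63%


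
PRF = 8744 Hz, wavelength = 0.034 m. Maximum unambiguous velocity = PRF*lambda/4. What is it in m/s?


V_ua = 8744 * 0.034 / 4 = 74.3 m/s

74.3 m/s


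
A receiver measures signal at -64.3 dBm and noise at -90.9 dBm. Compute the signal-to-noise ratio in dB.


SNR = -64.3 - (-90.9) = 26.6 dB

26.6 dB


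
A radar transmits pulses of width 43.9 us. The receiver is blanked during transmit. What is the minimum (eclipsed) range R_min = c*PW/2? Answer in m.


R_min = 3e8 * 43.9e-6 / 2 = 6585.0 m

6585.0 m


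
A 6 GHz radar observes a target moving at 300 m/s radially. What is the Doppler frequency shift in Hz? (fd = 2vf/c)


fd = 2 * 300 * 6000000000.0 / 3e8 = 12000.0 Hz

12000.0 Hz


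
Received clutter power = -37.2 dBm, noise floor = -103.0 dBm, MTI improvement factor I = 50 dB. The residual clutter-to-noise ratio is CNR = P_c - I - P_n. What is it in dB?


CNR = -37.2 - 50 - (-103.0) = 15.8 dB

15.8 dB


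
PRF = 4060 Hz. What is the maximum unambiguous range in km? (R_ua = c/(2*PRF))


R_ua = 3e8 / (2 * 4060) = 36945.8 m = 36.9 km

36.9 km


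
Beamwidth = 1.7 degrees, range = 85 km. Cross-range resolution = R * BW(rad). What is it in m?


BW_rad = 0.029670597
CR = 85000 * 0.029670597 = 2522.0 m

2522.0 m


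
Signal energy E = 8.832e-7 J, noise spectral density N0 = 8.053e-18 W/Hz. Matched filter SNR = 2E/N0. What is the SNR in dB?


SNR_lin = 2 * 8.832e-7 / 8.053e-18 = 2.193e11
SNR_dB = 10*log10(2.193e11) = 113.4 dB

113.4 dB


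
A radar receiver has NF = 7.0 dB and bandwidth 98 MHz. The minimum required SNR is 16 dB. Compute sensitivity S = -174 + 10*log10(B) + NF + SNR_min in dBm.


10*log10(98000000.0) = 79.91
S = -174 + 79.91 + 7.0 + 16 = -71.1 dBm

-71.1 dBm


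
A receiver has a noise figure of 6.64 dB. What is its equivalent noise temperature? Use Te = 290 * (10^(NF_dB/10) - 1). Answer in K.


NF_lin = 10^(6.64/10) = 4.613176
Te = 290 * (4.613176 - 1) = 1047.8 K

1047.8 K


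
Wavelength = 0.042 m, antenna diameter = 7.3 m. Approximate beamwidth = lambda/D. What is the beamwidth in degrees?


BW_rad = 0.042 / 7.3 = 0.005753
BW_deg = 0.33 degrees

0.33 degrees


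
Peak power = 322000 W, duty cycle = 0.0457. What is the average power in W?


P_avg = 322000 * 0.0457 = 14715.4 W

14715.4 W


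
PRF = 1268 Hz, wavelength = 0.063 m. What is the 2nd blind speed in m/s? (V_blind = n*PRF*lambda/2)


V_blind = 2 * 1268 * 0.063 / 2 = 79.9 m/s

79.9 m/s


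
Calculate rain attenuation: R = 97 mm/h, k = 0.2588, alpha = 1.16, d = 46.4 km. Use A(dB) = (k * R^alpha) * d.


gamma = 0.2588 * 97^1.16 = 52.193868 dB/km
A = 52.193868 * 46.4 = 2421.8 dB

2421.8 dB


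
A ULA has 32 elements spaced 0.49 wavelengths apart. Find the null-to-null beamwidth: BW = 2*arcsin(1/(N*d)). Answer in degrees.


1/(N*d) = 1/(32*0.49) = 0.063776
BW = 2*arcsin(0.063776) = 7.3 degrees

7.3 degrees


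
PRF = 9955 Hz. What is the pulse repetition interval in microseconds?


PRI = 1/9955 = 0.000100452 s = 100.5 us

100.5 us


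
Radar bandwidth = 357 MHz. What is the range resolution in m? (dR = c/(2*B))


dR = 3e8 / (2 * 357000000.0) = 0.42 m

0.42 m


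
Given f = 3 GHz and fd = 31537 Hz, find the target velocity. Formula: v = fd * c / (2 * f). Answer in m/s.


v = 31537 * 3e8 / (2 * 3000000000.0) = 1576.9 m/s

1576.9 m/s


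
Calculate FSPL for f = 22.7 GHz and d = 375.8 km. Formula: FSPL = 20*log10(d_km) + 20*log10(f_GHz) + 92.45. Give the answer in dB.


20*log10(375.8) = 51.5
20*log10(22.7) = 27.12
FSPL = 171.1 dB

171.1 dB


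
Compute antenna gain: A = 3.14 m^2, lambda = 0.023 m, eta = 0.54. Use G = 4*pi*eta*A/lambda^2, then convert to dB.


G_linear = 4*pi*0.54*3.14/0.023^2 = 40278.9
G_dB = 10*log10(40278.9) = 46.1 dB

46.1 dB


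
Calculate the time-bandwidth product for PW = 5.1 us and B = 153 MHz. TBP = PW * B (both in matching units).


TBP = 5.1 * 153 = 780.3

780.3


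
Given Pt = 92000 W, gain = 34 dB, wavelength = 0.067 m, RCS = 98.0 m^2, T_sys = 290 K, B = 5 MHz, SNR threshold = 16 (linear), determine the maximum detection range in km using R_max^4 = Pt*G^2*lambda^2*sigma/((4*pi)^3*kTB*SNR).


G_lin = 10^(34/10) = 2511.886432
R^4 = 92000 * 2511.886432^2 * 0.067^2 * 98.0 / ((4*pi)^3 * 1.38e-23 * 290 * 5000000.0 * 16)
R^4 = 4.01945e20 m^4
R_max = (4.01945e20)^(1/4) = 141593.0 m = 141.6 km

141.6 km


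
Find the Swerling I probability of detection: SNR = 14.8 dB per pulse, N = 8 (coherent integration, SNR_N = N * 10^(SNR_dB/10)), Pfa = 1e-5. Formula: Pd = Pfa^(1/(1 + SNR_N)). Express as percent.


SNR_lin = 10^(14.8/10) = 30.19952
SNR_N = 8 * 30.19952 = 241.59616
1/(1 + SNR_N) = 1/242.59616 = 0.0041221
Pd = (1e-5)^0.0041221 = 0.95365
Pd = 95.4%

95.4%


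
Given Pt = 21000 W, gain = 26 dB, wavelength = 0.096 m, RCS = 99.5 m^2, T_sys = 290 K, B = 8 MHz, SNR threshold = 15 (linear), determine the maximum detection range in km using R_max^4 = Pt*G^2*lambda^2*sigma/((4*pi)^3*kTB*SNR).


G_lin = 10^(26/10) = 398.107171
R^4 = 21000 * 398.107171^2 * 0.096^2 * 99.5 / ((4*pi)^3 * 1.38e-23 * 290 * 8000000.0 * 15)
R^4 = 3.20256e18 m^4
R_max = (3.20256e18)^(1/4) = 42303.3 m = 42.3 km

42.3 km


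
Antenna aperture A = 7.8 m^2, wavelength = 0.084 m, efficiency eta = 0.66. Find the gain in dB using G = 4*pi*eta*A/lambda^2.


G_linear = 4*pi*0.66*7.8/0.084^2 = 9168.32
G_dB = 10*log10(9168.32) = 39.6 dB

39.6 dB


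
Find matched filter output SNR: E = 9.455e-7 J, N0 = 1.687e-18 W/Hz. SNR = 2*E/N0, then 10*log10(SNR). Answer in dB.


SNR_lin = 2 * 9.455e-7 / 1.687e-18 = 1.121e12
SNR_dB = 10*log10(1.121e12) = 120.5 dB

120.5 dB


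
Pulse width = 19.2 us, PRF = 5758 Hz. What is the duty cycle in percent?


DC = 19.2e-6 * 5758 * 100 = 11.06%

11.06%


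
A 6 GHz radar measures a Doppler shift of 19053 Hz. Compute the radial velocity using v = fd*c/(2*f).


v = 19053 * 3e8 / (2 * 6000000000.0) = 476.3 m/s

476.3 m/s


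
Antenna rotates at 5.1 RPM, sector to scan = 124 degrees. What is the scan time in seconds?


t = 124 / (5.1 * 360) * 60 = 4.05 s

4.05 s


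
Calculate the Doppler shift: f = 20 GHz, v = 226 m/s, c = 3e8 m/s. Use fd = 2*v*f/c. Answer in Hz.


fd = 2 * 226 * 20000000000.0 / 3e8 = 30133.3 Hz

30133.3 Hz


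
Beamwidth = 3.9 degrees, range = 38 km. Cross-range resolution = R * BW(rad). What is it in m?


BW_rad = 0.068067841
CR = 38000 * 0.068067841 = 2586.6 m

2586.6 m


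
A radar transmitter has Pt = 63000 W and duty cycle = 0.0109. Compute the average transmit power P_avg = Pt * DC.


P_avg = 63000 * 0.0109 = 686.7 W

686.7 W


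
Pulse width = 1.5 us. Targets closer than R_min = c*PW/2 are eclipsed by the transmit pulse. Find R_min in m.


R_min = 3e8 * 1.5e-6 / 2 = 225.0 m

225.0 m


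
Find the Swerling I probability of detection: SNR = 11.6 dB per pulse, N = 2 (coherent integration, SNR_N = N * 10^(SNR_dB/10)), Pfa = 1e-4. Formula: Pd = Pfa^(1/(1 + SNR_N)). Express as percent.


SNR_lin = 10^(11.6/10) = 14.4544
SNR_N = 2 * 14.4544 = 28.9088
1/(1 + SNR_N) = 1/29.9088 = 0.033435
Pd = (1e-4)^0.033435 = 0.73495
Pd = 73.5%

73.5%


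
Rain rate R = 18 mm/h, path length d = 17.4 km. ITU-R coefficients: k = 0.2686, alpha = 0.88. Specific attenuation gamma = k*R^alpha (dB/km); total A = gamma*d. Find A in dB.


gamma = 0.2686 * 18^0.88 = 3.417793 dB/km
A = 3.417793 * 17.4 = 59.47 dB

59.47 dB


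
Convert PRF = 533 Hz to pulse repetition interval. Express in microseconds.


PRI = 1/533 = 0.0018761726 s = 1876.2 us

1876.2 us


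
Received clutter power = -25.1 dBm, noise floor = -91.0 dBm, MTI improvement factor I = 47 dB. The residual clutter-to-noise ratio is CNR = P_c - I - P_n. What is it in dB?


CNR = -25.1 - 47 - (-91.0) = 18.9 dB

18.9 dB


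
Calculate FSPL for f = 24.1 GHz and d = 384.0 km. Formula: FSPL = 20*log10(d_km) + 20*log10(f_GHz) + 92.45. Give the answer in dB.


20*log10(384.0) = 51.69
20*log10(24.1) = 27.64
FSPL = 171.8 dB

171.8 dB


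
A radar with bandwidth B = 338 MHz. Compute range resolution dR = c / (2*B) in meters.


dR = 3e8 / (2 * 338000000.0) = 0.44 m

0.44 m


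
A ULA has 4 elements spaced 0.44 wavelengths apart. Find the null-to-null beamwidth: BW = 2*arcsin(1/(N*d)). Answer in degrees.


1/(N*d) = 1/(4*0.44) = 0.568182
BW = 2*arcsin(0.568182) = 69.2 degrees

69.2 degrees


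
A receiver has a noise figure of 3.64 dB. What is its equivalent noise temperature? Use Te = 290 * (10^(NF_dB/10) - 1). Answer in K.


NF_lin = 10^(3.64/10) = 2.312065
Te = 290 * (2.312065 - 1) = 380.5 K

380.5 K


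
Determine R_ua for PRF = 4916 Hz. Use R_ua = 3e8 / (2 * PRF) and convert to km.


R_ua = 3e8 / (2 * 4916) = 30512.6 m = 30.5 km

30.5 km


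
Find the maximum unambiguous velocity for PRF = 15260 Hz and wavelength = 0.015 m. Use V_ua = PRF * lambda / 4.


V_ua = 15260 * 0.015 / 4 = 57.2 m/s

57.2 m/s


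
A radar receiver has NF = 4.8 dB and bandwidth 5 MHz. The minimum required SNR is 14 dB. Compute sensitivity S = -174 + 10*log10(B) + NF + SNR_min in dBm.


10*log10(5000000.0) = 66.99
S = -174 + 66.99 + 4.8 + 14 = -88.2 dBm

-88.2 dBm


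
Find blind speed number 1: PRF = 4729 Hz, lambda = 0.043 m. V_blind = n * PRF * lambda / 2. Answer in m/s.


V_blind = 1 * 4729 * 0.043 / 2 = 101.7 m/s

101.7 m/s


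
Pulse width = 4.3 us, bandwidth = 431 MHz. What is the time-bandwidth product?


TBP = 4.3 * 431 = 1853.3

1853.3


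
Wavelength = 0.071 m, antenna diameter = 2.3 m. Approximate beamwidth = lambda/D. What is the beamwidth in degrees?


BW_rad = 0.071 / 2.3 = 0.03087
BW_deg = 1.77 degrees

1.77 degrees


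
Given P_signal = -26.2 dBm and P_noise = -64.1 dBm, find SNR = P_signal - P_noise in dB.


SNR = -26.2 - (-64.1) = 37.9 dB

37.9 dB


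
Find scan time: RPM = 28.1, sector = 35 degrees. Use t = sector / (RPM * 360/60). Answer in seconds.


t = 35 / (28.1 * 360) * 60 = 0.21 s

0.21 s


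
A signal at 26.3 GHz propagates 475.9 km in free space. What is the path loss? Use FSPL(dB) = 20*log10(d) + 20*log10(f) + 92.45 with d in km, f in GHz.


20*log10(475.9) = 53.55
20*log10(26.3) = 28.4
FSPL = 174.4 dB

174.4 dB


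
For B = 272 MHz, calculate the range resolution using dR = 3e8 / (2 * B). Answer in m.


dR = 3e8 / (2 * 272000000.0) = 0.55 m

0.55 m
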